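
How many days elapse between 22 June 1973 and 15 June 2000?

9855

Day-of-year of June 22, 1973: 173.
Day-of-year of June 15, 2000: 167.
1973 has 365 days, so 365 − 173 = 192 days remain in 1973.
Full years 1974–1999: 20 common + 6 leap = 20×365 + 6×366 = 9496 days.
Total: 192 + 9496 + 167 = 9855 days.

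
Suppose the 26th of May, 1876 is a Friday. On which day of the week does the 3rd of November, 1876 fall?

Friday

May 1876: 31 − 26 = 5 days remain.
Then June (30), July (31), August (31), September (30), October (31): 30 + 31 + 31 + 30 + 31 = 153 days.
November 1–3, 1876: 3 days.
Total: 5 + 153 + 3 = 161 days.
161 is a multiple of 7, so the 3rd of November, 1876 falls on the same weekday: Friday.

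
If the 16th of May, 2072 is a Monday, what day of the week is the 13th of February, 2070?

Count forward from the earlier date (February 13, 2070) to the later (May 16, 2072):
Day-of-year of February 13, 2070: 44.
Day-of-year of May 16, 2072: 137.
2070 has 365 days, so 365 − 44 = 321 days remain in 2070.
Full years: 2071: 365. Sum = 365.
Total: 321 + 365 + 137 = 823 days.
823 mod 7 = 4, so 4 days before Monday is Thursday.

Thursday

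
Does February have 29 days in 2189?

No

2189 is not a leap year.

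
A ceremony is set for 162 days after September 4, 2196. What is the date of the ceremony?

February 13, 2197

Count 162 days after September 4, 2196:
Day-of-year of September 4, 2196: 248.
Day-of-year of February 13, 2197: 44.
2196 has 366 days, so 366 − 248 = 118 days remain in 2196.
Total: 118 + 44 = 162 days.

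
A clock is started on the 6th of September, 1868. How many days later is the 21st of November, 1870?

September 6, 1868 → September 6, 1869: 365 days.
September 6, 1869 → September 6, 1870: 365 days.
September 1870: 30 − 6 = 24 days remain.
Then October (31): 31 days.
November 1–21, 1870: 21 days.
Residual: 76 days.
Total: 806 days.

806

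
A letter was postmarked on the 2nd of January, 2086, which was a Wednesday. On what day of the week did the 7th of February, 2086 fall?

Thursday

January 2086: 31 − 2 = 29 days remain.
February 1–7, 2086: 7 days (2086 is not a leap year).
Total: 29 + 7 = 36 days.
36 mod 7 = 1, so 1 day after Wednesday is Thursday.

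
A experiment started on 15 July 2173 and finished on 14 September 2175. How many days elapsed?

791

July 15, 2173 → July 15, 2174: 365 days.
July 15, 2174 → July 15, 2175: 365 days.
July 2175: 31 − 15 = 16 days remain.
Then August (31): 31 days.
September 1–14, 2175: 14 days.
Residual: 61 days.
Total: 791 days.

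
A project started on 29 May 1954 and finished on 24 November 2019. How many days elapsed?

From May 29, 1954 to May 29, 2019: 65 years, of which 16 contain a Feb 29 — 49×365 + 16×366 = 23741 days.
(2000 is a leap year (divisible by 400).)
May 2019: 31 − 29 = 2 days remain.
Then June (30), July (31), August (31), September (30), October (31): 30 + 31 + 31 + 30 + 31 = 153 days.
November 1–24, 2019: 24 days.
Residual: 179 days.
Total: 23920 days.

23920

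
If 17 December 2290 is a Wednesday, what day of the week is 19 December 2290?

Within December 2290: 19 − 17 = 2 days.
2 mod 7 = 2, so 2 days after Wednesday is Friday.

Friday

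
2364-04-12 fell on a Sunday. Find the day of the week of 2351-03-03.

Count forward from the earlier date (March 3, 2351) to the later (April 12, 2364):
From March 3, 2351 to March 3, 2364: 13 years, of which 4 contain a Feb 29 — 9×365 + 4×366 = 4749 days.
March 2364: 31 − 3 = 28 days remain.
April 1–12, 2364: 12 days.
Residual: 40 days.
Total: 4789 days.
4789 mod 7 = 1, so 1 day before Sunday is Saturday.

Saturday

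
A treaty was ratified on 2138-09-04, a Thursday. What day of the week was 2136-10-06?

Saturday

Count forward from the earlier date (October 6, 2136) to the later (September 4, 2138):
Day-of-year of October 6, 2136: 280.
Day-of-year of September 4, 2138: 247.
2136 has 366 days, so 366 − 280 = 86 days remain in 2136.
Full years: 2137: 365. Sum = 365.
Total: 86 + 365 + 247 = 698 days.
698 mod 7 = 5, so 5 days before Thursday is Saturday.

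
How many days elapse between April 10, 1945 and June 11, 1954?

Day-of-year of April 10, 1945: 100.
Day-of-year of June 11, 1954: 162.
1945 has 365 days, so 365 − 100 = 265 days remain in 1945.
Full years 1946–1953: 6 common + 2 leap = 6×365 + 2×366 = 2922 days.
Total: 265 + 2922 + 162 = 3349 days.

3349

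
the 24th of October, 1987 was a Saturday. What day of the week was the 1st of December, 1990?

October 24, 1987 → October 24, 1988: 366 days (1988 is a leap year).
October 24, 1988 → October 24, 1989: 365 days.
October 24, 1989 → October 24, 1990: 365 days.
October 1990: 31 − 24 = 7 days remain.
Then November (30): 30 days.
December 1, 1990: 1 day.
Residual: 38 days.
Total: 1134 days.
1134 is a multiple of 7, so the 1st of December, 1990 falls on the same weekday: Saturday.

Saturday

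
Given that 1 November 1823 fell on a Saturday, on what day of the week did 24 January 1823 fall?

Friday

Count forward from the earlier date (January 24, 1823) to the later (November 1, 1823):
January 1823: 31 − 24 = 7 days remain.
Then 9 full months totalling 273 days.
November 1, 1823: 1 day.
Total: 7 + 273 + 1 = 281 days.
281 mod 7 = 1, so 1 day before Saturday is Friday.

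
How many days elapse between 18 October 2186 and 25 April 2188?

October 2186: 31 − 18 = 13 days remain.
Then 17 full months totalling 517 days.
April 1–25, 2188: 25 days.
Total: 13 + 517 + 25 = 555 days.

555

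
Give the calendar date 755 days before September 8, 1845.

August 15, 1843

Count 755 days before September 8, 1845:
Day-of-year of August 15, 1843: 227.
Day-of-year of September 8, 1845: 251.
1843 has 365 days, so 365 − 227 = 138 days remain in 1843.
Full years: 1844: 366. Sum = 366.
Total: 138 + 366 + 251 = 755 days.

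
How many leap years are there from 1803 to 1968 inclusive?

Years divisible by 4: 1804, 1808, …, 1968 — 42 in all.
Of these, 1900 is divisible by 100 but not 400, so not leap.
Leap years: 42 − 1 = 41.

41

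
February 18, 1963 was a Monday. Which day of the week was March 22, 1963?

Friday

February 1963: 28 − 18 = 10 days remain (1963 is not a leap year, so February has 28 days).
March 1–22, 1963: 22 days.
Total: 10 + 22 = 32 days.
32 mod 7 = 4, so 4 days after Monday is Friday.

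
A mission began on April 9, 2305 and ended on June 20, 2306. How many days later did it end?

437

April 9, 2305 → April 9, 2306: 365 days.
April 2306: 30 − 9 = 21 days remain.
Then May (31): 31 days.
June 1–20, 2306: 20 days.
Residual: 72 days.
Total: 437 days.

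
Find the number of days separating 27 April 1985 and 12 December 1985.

April 1985: 30 − 27 = 3 days remain.
Then May (31), June (30), July (31), August (31), September (30), October (31), November (30): 31 + 30 + 31 + 31 + 30 + 31 + 30 = 214 days.
December 1–12, 1985: 12 days.
Total: 3 + 214 + 12 = 229 days.

229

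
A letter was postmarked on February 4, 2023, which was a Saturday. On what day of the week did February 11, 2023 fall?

Within February 2023: 11 − 4 = 7 days.
7 is a multiple of 7, so February 11, 2023 falls on the same weekday: Saturday.

Saturday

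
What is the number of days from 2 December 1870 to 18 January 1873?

December 2, 1870 → December 2, 1871: 365 days.
December 2, 1871 → December 2, 1872: 366 days (1872 is a leap year).
December 1872: 31 − 2 = 29 days remain.
January 1–18, 1873: 18 days.
Residual: 47 days.
Total: 778 days.

778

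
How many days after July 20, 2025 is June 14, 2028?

July 20, 2025 → July 20, 2026: 365 days.
July 20, 2026 → July 20, 2027: 365 days.
July 2027: 31 − 20 = 11 days remain.
Then 10 full months totalling 305 days.
June 1–14, 2028: 14 days.
Residual: 330 days.
Total: 1060 days.

1060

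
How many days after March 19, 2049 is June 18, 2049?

March 2049: 31 − 19 = 12 days remain.
Then April (30), May (31): 30 + 31 = 61 days.
June 1–18, 2049: 18 days.
Total: 12 + 61 + 18 = 91 days.

91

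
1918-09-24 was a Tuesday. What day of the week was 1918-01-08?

Count forward from the earlier date (January 8, 1918) to the later (September 24, 1918):
January 1918: 31 − 8 = 23 days remain.
Then February 1918 (28), March (31), April (30), May (31), June (30), July (31), August (31): 28 + 31 + 30 + 31 + 30 + 31 + 31 = 212 days.
September 1–24, 1918: 24 days.
Total: 23 + 212 + 24 = 259 days.
259 is a multiple of 7, so 1918-01-08 falls on the same weekday: Tuesday.

Tuesday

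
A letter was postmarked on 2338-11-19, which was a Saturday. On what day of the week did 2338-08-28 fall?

Sunday

Count forward from the earlier date (August 28, 2338) to the later (November 19, 2338):
August 2338: 31 − 28 = 3 days remain.
Then September (30), October (31): 30 + 31 = 61 days.
November 1–19, 2338: 19 days.
Total: 3 + 61 + 19 = 83 days.
83 mod 7 = 6, so 6 days before Saturday is Sunday.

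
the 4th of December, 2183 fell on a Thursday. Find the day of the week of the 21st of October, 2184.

Thursday

Day-of-year of December 4, 2183: 338.
Day-of-year of October 21, 2184: 295.
2183 has 365 days, so 365 − 338 = 27 days remain in 2183.
Total: 27 + 295 = 322 days.
322 is a multiple of 7, so the 21st of October, 2184 falls on the same weekday: Thursday.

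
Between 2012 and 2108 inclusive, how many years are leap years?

Years divisible by 4: 2012, 2016, …, 2108 — 25 in all.
Of these, 2100 is divisible by 100 but not 400, so not leap.
Leap years: 25 − 1 = 24.

24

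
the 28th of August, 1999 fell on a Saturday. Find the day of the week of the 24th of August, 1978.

Count forward from the earlier date (August 24, 1978) to the later (August 28, 1999):
Day-of-year of August 24, 1978: 236.
Day-of-year of August 28, 1999: 240.
1978 has 365 days, so 365 − 236 = 129 days remain in 1978.
Full years 1979–1998: 15 common + 5 leap = 15×365 + 5×366 = 7305 days.
Total: 129 + 7305 + 240 = 7674 days.
7674 mod 7 = 2, so 2 days before Saturday is Thursday.

Thursday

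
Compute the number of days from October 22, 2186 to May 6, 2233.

16997

From October 22, 2186 to October 22, 2232: 46 years, of which 11 contain a Feb 29 — 35×365 + 11×366 = 16801 days.
(2200 is not a leap year (divisible by 100 but not 400).)
October 2232: 31 − 22 = 9 days remain.
Then November (30), December (31), January (31), February 2233 (28), March (31), April (30): 30 + 31 + 31 + 28 + 31 + 30 = 181 days.
May 1–6, 2233: 6 days.
Residual: 196 days.
Total: 16997 days.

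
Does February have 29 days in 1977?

No

1977 is not a leap year.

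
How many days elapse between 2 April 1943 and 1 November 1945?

Day-of-year of April 2, 1943: 92.
Day-of-year of November 1, 1945: 305.
1943 has 365 days, so 365 − 92 = 273 days remain in 1943.
Full years: 1944: 366. Sum = 366.
Total: 273 + 366 + 305 = 944 days.

944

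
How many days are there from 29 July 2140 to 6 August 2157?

6217

From July 29, 2140 to July 29, 2157: 17 years, of which 4 contain a Feb 29 — 13×365 + 4×366 = 6209 days.
July 2157: 31 − 29 = 2 days remain.
August 1–6, 2157: 6 days.
Residual: 8 days.
Total: 6217 days.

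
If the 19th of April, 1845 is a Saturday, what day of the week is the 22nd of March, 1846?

Sunday

Day-of-year of April 19, 1845: 109.
Day-of-year of March 22, 1846: 81.
1845 has 365 days, so 365 − 109 = 256 days remain in 1845.
Total: 256 + 81 = 337 days.
337 mod 7 = 1, so 1 day after Saturday is Sunday.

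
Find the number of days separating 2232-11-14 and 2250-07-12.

6449

From November 14, 2232 to November 14, 2249: 17 years, of which 4 contain a Feb 29 — 13×365 + 4×366 = 6209 days.
November 2249: 30 − 14 = 16 days remain.
Then December (31), January (31), February 2250 (28), March (31), April (30), May (31), June (30): 31 + 31 + 28 + 31 + 30 + 31 + 30 = 212 days.
July 1–12, 2250: 12 days.
Residual: 240 days.
Total: 6449 days.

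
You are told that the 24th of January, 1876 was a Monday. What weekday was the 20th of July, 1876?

January 1876: 31 − 24 = 7 days remain.
Then February 1876 (29), March (31), April (30), May (31), June (30): 29 + 31 + 30 + 31 + 30 = 151 days.
July 1–20, 1876: 20 days.
Total: 7 + 151 + 20 = 178 days.
178 mod 7 = 3, so 3 days after Monday is Thursday.

Thursday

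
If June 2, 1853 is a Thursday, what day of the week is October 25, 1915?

From June 2, 1853 to June 2, 1915: 62 years, of which 14 contain a Feb 29 — 48×365 + 14×366 = 22644 days.
(1900 is not a leap year (divisible by 100 but not 400).)
June 1915: 30 − 2 = 28 days remain.
Then July (31), August (31), September (30): 31 + 31 + 30 = 92 days.
October 1–25, 1915: 25 days.
Residual: 145 days.
Total: 22789 days.
22789 mod 7 = 4, so 4 days after Thursday is Monday.

Monday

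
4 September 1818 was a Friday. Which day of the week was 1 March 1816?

Count forward from the earlier date (March 1, 1816) to the later (September 4, 1818):
March 1816: 31 − 1 = 30 days remain.
Then 29 full months totalling 883 days.
September 1–4, 1818: 4 days.
Total: 30 + 883 + 4 = 917 days.
917 is a multiple of 7, so 1 March 1816 falls on the same weekday: Friday.

Friday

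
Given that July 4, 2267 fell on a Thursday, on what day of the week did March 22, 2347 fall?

From July 4, 2267 to July 4, 2346: 79 years, of which 19 contain a Feb 29 — 60×365 + 19×366 = 28854 days.
(2300 is not a leap year (divisible by 100 but not 400).)
July 2346: 31 − 4 = 27 days remain.
Then August (31), September (30), October (31), November (30), December (31), January (31), February 2347 (28): 31 + 30 + 31 + 30 + 31 + 31 + 28 = 212 days.
March 1–22, 2347: 22 days.
Residual: 261 days.
Total: 29115 days.
29115 mod 7 = 2, so 2 days after Thursday is Saturday.

Saturday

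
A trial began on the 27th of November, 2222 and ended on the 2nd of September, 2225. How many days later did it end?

1010

Day-of-year of November 27, 2222: 331.
Day-of-year of September 2, 2225: 245.
2222 has 365 days, so 365 − 331 = 34 days remain in 2222.
Full years: 2223: 365; 2224: 366. Sum = 731.
Total: 34 + 731 + 245 = 1010 days.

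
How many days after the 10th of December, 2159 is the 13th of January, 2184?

From December 10, 2159 to December 10, 2183: 24 years, of which 6 contain a Feb 29 — 18×365 + 6×366 = 8766 days.
December 2183: 31 − 10 = 21 days remain.
January 1–13, 2184: 13 days.
Residual: 34 days.
Total: 8800 days.

8800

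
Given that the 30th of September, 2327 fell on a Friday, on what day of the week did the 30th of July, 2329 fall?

September 30, 2327 → September 30, 2328: 366 days (2328 is a leap year).
September 2328: 30 − 30 = 0 days remain.
Then 9 full months totalling 273 days.
July 1–30, 2329: 30 days.
Residual: 303 days.
Total: 669 days.
669 mod 7 = 4, so 4 days after Friday is Tuesday.

Tuesday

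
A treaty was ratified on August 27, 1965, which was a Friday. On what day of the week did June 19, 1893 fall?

Monday

Count forward from the earlier date (June 19, 1893) to the later (August 27, 1965):
Day-of-year of June 19, 1893: 170.
Day-of-year of August 27, 1965: 239.
1893 has 365 days, so 365 − 170 = 195 days remain in 1893.
Full years 1894–1964: 54 common + 17 leap = 54×365 + 17×366 = 25932 days.
Total: 195 + 25932 + 239 = 26366 days.
26366 mod 7 = 4, so 4 days before Friday is Monday.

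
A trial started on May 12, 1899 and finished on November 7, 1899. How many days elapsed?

May 1899: 31 − 12 = 19 days remain.
Then June (30), July (31), August (31), September (30), October (31): 30 + 31 + 31 + 30 + 31 = 153 days.
November 1–7, 1899: 7 days.
Total: 19 + 153 + 7 = 179 days.

179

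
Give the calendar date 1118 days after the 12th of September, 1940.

the 5th of October, 1943

Count 1118 days after September 12, 1940:
Day-of-year of September 12, 1940: 256.
Day-of-year of October 5, 1943: 278.
1940 has 366 days, so 366 − 256 = 110 days remain in 1940.
Full years: 1941: 365; 1942: 365. Sum = 730.
Total: 110 + 730 + 278 = 1118 days.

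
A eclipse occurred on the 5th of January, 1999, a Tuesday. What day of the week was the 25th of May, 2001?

Friday

January 5, 1999 → January 5, 2000: 365 days.
January 5, 2000 → January 5, 2001: 366 days (2000 is a leap year (divisible by 400)).
January 2001: 31 − 5 = 26 days remain.
Then February 2001 (28), March (31), April (30): 28 + 31 + 30 = 89 days.
May 1–25, 2001: 25 days.
Residual: 140 days.
Total: 871 days.
871 mod 7 = 3, so 3 days after Tuesday is Friday.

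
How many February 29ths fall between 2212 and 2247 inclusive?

9

Years divisible by 4 in [2212, 2247]: 2212, 2216, 2220, 2224, 2228, 2232, 2236, 2240, 2244.
No century exceptions apply. Count: 9.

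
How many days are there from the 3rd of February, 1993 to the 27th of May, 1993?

February 1993: 28 − 3 = 25 days remain (1993 is not a leap year, so February has 28 days).
Then March (31), April (30): 31 + 30 = 61 days.
May 1–27, 1993: 27 days.
Total: 25 + 61 + 27 = 113 days.

113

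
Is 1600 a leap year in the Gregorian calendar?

1600 is a leap year (divisible by 400).

Yes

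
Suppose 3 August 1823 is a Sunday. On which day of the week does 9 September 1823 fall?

August 1823: 31 − 3 = 28 days remain.
September 1–9, 1823: 9 days.
Total: 28 + 9 = 37 days.
37 mod 7 = 2, so 2 days after Sunday is Tuesday.

Tuesday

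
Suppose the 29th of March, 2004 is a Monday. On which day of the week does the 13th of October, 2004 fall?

Wednesday

March 2004: 31 − 29 = 2 days remain.
Then April (30), May (31), June (30), July (31), August (31), September (30): 30 + 31 + 30 + 31 + 31 + 30 = 183 days.
October 1–13, 2004: 13 days.
Total: 2 + 183 + 13 = 198 days.
198 mod 7 = 2, so 2 days after Monday is Wednesday.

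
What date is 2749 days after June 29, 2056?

January 8, 2064

Count 2749 days after June 29, 2056:
Day-of-year of June 29, 2056: 181.
Day-of-year of January 8, 2064: 8.
2056 has 366 days, so 366 − 181 = 185 days remain in 2056.
Full years 2057–2063: 6 common + 1 leap = 6×365 + 1×366 = 2556 days.
Total: 185 + 2556 + 8 = 2749 days.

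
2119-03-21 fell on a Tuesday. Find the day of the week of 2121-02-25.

Day-of-year of March 21, 2119: 80.
Day-of-year of February 25, 2121: 56.
2119 has 365 days, so 365 − 80 = 285 days remain in 2119.
Full years: 2120: 366. Sum = 366.
Total: 285 + 366 + 56 = 707 days.
707 is a multiple of 7, so 2121-02-25 falls on the same weekday: Tuesday.

Tuesday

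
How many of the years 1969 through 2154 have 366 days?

Years divisible by 4: 1972, 1976, …, 2152 — 46 in all.
Of these, 2100 is divisible by 100 but not 400, so not leap.
2000 is divisible by 400, so still leap.
Leap years: 46 − 1 = 45.

45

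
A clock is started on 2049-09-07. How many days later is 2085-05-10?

Day-of-year of September 7, 2049: 250.
Day-of-year of May 10, 2085: 130.
2049 has 365 days, so 365 − 250 = 115 days remain in 2049.
Full years 2050–2084: 26 common + 9 leap = 26×365 + 9×366 = 12784 days.
Total: 115 + 12784 + 130 = 13029 days.

13029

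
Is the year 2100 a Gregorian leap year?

2100 is not a leap year (divisible by 100 but not 400).

No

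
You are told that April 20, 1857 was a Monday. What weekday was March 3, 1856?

Count forward from the earlier date (March 3, 1856) to the later (April 20, 1857):
March 3, 1856 → March 3, 1857: 365 days.
March 1857: 31 − 3 = 28 days remain.
April 1–20, 1857: 20 days.
Residual: 48 days.
Total: 413 days.
413 is a multiple of 7, so March 3, 1856 falls on the same weekday: Monday.

Monday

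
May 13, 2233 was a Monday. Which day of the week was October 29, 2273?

Day-of-year of May 13, 2233: 133.
Day-of-year of October 29, 2273: 302.
2233 has 365 days, so 365 − 133 = 232 days remain in 2233.
Full years 2234–2272: 29 common + 10 leap = 29×365 + 10×366 = 14245 days.
Total: 232 + 14245 + 302 = 14779 days.
14779 mod 7 = 2, so 2 days after Monday is Wednesday.

Wednesday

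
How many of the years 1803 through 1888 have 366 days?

22

Years divisible by 4: 1804, 1808, …, 1888 — 22 in all.
No century exceptions apply. Count: 22.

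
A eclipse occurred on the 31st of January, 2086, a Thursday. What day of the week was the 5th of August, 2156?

Thursday

From January 31, 2086 to January 31, 2156: 70 years, of which 16 contain a Feb 29 — 54×365 + 16×366 = 25566 days.
(2100 is not a leap year (divisible by 100 but not 400).)
January 2156: 31 − 31 = 0 days remain.
Then February 2156 (29), March (31), April (30), May (31), June (30), July (31): 29 + 31 + 30 + 31 + 30 + 31 = 182 days.
August 1–5, 2156: 5 days.
Residual: 187 days.
Total: 25753 days.
25753 is a multiple of 7, so the 5th of August, 2156 falls on the same weekday: Thursday.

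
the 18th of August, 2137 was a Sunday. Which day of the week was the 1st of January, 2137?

Count forward from the earlier date (January 1, 2137) to the later (August 18, 2137):
January 2137: 31 − 1 = 30 days remain.
Then February 2137 (28), March (31), April (30), May (31), June (30), July (31): 28 + 31 + 30 + 31 + 30 + 31 = 181 days.
August 1–18, 2137: 18 days.
Total: 30 + 181 + 18 = 229 days.
229 mod 7 = 5, so 5 days before Sunday is Tuesday.

Tuesday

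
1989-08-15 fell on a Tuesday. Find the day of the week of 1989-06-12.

Count forward from the earlier date (June 12, 1989) to the later (August 15, 1989):
June 1989: 30 − 12 = 18 days remain.
Then July (31): 31 days.
August 1–15, 1989: 15 days.
Total: 18 + 31 + 15 = 64 days.
64 mod 7 = 1, so 1 day before Tuesday is Monday.

Monday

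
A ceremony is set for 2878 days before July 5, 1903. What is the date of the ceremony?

August 17, 1895

Count 2878 days before July 5, 1903:
Day-of-year of August 17, 1895: 229.
Day-of-year of July 5, 1903: 186.
1895 has 365 days, so 365 − 229 = 136 days remain in 1895.
Full years 1896–1902: 6 common + 1 leap = 6×365 + 1×366 = 2556 days.
Total: 136 + 2556 + 186 = 2878 days.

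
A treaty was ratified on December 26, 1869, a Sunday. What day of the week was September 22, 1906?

Day-of-year of December 26, 1869: 360.
Day-of-year of September 22, 1906: 265.
1869 has 365 days, so 365 − 360 = 5 days remain in 1869.
Full years 1870–1905: 28 common + 8 leap = 28×365 + 8×366 = 13148 days.
Total: 5 + 13148 + 265 = 13418 days.
13418 mod 7 = 6, so 6 days after Sunday is Saturday.

Saturday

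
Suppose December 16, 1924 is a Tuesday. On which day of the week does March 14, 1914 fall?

Saturday

Count forward from the earlier date (March 14, 1914) to the later (December 16, 1924):
From March 14, 1914 to March 14, 1924: 10 years, of which 3 contain a Feb 29 — 7×365 + 3×366 = 3653 days.
March 1924: 31 − 14 = 17 days remain.
Then April (30), May (31), June (30), July (31), August (31), September (30), October (31), November (30): 30 + 31 + 30 + 31 + 31 + 30 + 31 + 30 = 244 days.
December 1–16, 1924: 16 days.
Residual: 277 days.
Total: 3930 days.
3930 mod 7 = 3, so 3 days before Tuesday is Saturday.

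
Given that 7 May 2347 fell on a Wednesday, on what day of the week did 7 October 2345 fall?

Sunday

Count forward from the earlier date (October 7, 2345) to the later (May 7, 2347):
Day-of-year of October 7, 2345: 280.
Day-of-year of May 7, 2347: 127.
2345 has 365 days, so 365 − 280 = 85 days remain in 2345.
Full years: 2346: 365. Sum = 365.
Total: 85 + 365 + 127 = 577 days.
577 mod 7 = 3, so 3 days before Wednesday is Sunday.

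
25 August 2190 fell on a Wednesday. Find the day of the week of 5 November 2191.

Saturday

August 2190: 31 − 25 = 6 days remain.
Then 14 full months totalling 426 days.
November 1–5, 2191: 5 days.
Total: 6 + 426 + 5 = 437 days.
437 mod 7 = 3, so 3 days after Wednesday is Saturday.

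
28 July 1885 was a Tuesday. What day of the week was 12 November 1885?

July 1885: 31 − 28 = 3 days remain.
Then August (31), September (30), October (31): 31 + 30 + 31 = 92 days.
November 1–12, 1885: 12 days.
Total: 3 + 92 + 12 = 107 days.
107 mod 7 = 2, so 2 days after Tuesday is Thursday.

Thursday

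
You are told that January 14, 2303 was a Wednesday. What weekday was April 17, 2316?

From January 14, 2303 to January 14, 2316: 13 years, of which 3 contain a Feb 29 — 10×365 + 3×366 = 4748 days.
January 2316: 31 − 14 = 17 days remain.
Then February 2316 (29), March (31): 29 + 31 = 60 days.
April 1–17, 2316: 17 days.
Residual: 94 days.
Total: 4842 days.
4842 mod 7 = 5, so 5 days after Wednesday is Monday.

Monday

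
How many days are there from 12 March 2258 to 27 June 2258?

March 2258: 31 − 12 = 19 days remain.
Then April (30), May (31): 30 + 31 = 61 days.
June 1–27, 2258: 27 days.
Total: 19 + 61 + 27 = 107 days.

107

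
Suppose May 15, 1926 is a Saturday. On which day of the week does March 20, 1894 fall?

Tuesday

Count forward from the earlier date (March 20, 1894) to the later (May 15, 1926):
Day-of-year of March 20, 1894: 79.
Day-of-year of May 15, 1926: 135.
1894 has 365 days, so 365 − 79 = 286 days remain in 1894.
Full years 1895–1925: 24 common + 7 leap = 24×365 + 7×366 = 11322 days.
Total: 286 + 11322 + 135 = 11743 days.
11743 mod 7 = 4, so 4 days before Saturday is Tuesday.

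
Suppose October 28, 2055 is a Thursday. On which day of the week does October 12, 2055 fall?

Count forward from the earlier date (October 12, 2055) to the later (October 28, 2055):
Within October 2055: 28 − 12 = 16 days.
16 mod 7 = 2, so 2 days before Thursday is Tuesday.

Tuesday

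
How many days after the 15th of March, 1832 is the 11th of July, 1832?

March 1832: 31 − 15 = 16 days remain.
Then April (30), May (31), June (30): 30 + 31 + 30 = 91 days.
July 1–11, 1832: 11 days.
Total: 16 + 91 + 11 = 118 days.

118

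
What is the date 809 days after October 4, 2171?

December 21, 2173

Count 809 days after October 4, 2171:
October 4, 2171 → October 4, 2172: 366 days (2172 is a leap year).
October 4, 2172 → October 4, 2173: 365 days.
October 2173: 31 − 4 = 27 days remain.
Then November (30): 30 days.
December 1–21, 2173: 21 days.
Residual: 78 days.
Total: 809 days.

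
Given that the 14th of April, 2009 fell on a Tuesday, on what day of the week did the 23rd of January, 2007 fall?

Count forward from the earlier date (January 23, 2007) to the later (April 14, 2009):
Day-of-year of January 23, 2007: 23.
Day-of-year of April 14, 2009: 104.
2007 has 365 days, so 365 − 23 = 342 days remain in 2007.
Full years: 2008: 366. Sum = 366.
Total: 342 + 366 + 104 = 812 days.
812 is a multiple of 7, so the 23rd of January, 2007 falls on the same weekday: Tuesday.

Tuesday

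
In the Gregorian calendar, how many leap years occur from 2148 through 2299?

Years divisible by 4: 2148, 2152, …, 2296 — 38 in all.
Of these, 2200 is divisible by 100 but not 400, so not leap.
Leap years: 38 − 1 = 37.

37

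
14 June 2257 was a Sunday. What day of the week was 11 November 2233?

Count forward from the earlier date (November 11, 2233) to the later (June 14, 2257):
From November 11, 2233 to November 11, 2256: 23 years, of which 6 contain a Feb 29 — 17×365 + 6×366 = 8401 days.
November 2256: 30 − 11 = 19 days remain.
Then December (31), January (31), February 2257 (28), March (31), April (30), May (31): 31 + 31 + 28 + 31 + 30 + 31 = 182 days.
June 1–14, 2257: 14 days.
Residual: 215 days.
Total: 8616 days.
8616 mod 7 = 6, so 6 days before Sunday is Monday.

Monday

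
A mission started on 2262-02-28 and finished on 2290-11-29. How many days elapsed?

From February 28, 2262 to February 28, 2290: 28 years, of which 7 contain a Feb 29 — 21×365 + 7×366 = 10227 days.
February 2290: 28 − 28 = 0 days remain (2290 is not a leap year, so February has 28 days).
Then March (31), April (30), May (31), June (30), July (31), August (31), September (30), October (31): 31 + 30 + 31 + 30 + 31 + 31 + 30 + 31 = 245 days.
November 1–29, 2290: 29 days.
Residual: 274 days.
Total: 10501 days.

10501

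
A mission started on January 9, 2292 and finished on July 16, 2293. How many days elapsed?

January 9, 2292 → January 9, 2293: 366 days (2292 is a leap year).
January 2293: 31 − 9 = 22 days remain.
Then February 2293 (28), March (31), April (30), May (31), June (30): 28 + 31 + 30 + 31 + 30 = 150 days.
July 1–16, 2293: 16 days.
Residual: 188 days.
Total: 554 days.

554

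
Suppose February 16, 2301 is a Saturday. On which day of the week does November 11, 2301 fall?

February 2301: 28 − 16 = 12 days remain (2301 is not a leap year, so February has 28 days).
Then March (31), April (30), May (31), June (30), July (31), August (31), September (30), October (31): 31 + 30 + 31 + 30 + 31 + 31 + 30 + 31 = 245 days.
November 1–11, 2301: 11 days.
Total: 12 + 245 + 11 = 268 days.
268 mod 7 = 2, so 2 days after Saturday is Monday.

Monday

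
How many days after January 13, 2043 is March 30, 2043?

January 2043: 31 − 13 = 18 days remain.
Then February 2043 (28): 28 days.
March 1–30, 2043: 30 days.
Total: 18 + 28 + 30 = 76 days.

76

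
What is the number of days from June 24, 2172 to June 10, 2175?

Day-of-year of June 24, 2172: 176.
Day-of-year of June 10, 2175: 161.
2172 has 366 days, so 366 − 176 = 190 days remain in 2172.
Full years: 2173: 365; 2174: 365. Sum = 730.
Total: 190 + 730 + 161 = 1081 days.

1081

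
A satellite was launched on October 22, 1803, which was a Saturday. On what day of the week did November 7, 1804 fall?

Wednesday

October 1803: 31 − 22 = 9 days remain.
Then 12 full months totalling 366 days.
November 1–7, 1804: 7 days.
Total: 9 + 366 + 7 = 382 days.
382 mod 7 = 4, so 4 days after Saturday is Wednesday.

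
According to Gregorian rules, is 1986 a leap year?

No

1986 is not a leap year.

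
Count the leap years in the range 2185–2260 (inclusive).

Years divisible by 4: 2188, 2192, …, 2260 — 19 in all.
Of these, 2200 is divisible by 100 but not 400, so not leap.
Leap years: 19 − 1 = 18.

18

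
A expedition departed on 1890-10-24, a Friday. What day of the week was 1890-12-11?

October 1890: 31 − 24 = 7 days remain.
Then November (30): 30 days.
December 1–11, 1890: 11 days.
Total: 7 + 30 + 11 = 48 days.
48 mod 7 = 6, so 6 days after Friday is Thursday.

Thursday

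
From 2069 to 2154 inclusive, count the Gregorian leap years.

20

Years divisible by 4: 2072, 2076, …, 2152 — 21 in all.
Of these, 2100 is divisible by 100 but not 400, so not leap.
Leap years: 21 − 1 = 20.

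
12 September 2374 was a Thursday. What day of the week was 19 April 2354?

Count forward from the earlier date (April 19, 2354) to the later (September 12, 2374):
Day-of-year of April 19, 2354: 109.
Day-of-year of September 12, 2374: 255.
2354 has 365 days, so 365 − 109 = 256 days remain in 2354.
Full years 2355–2373: 14 common + 5 leap = 14×365 + 5×366 = 6940 days.
Total: 256 + 6940 + 255 = 7451 days.
7451 mod 7 = 3, so 3 days before Thursday is Monday.

Monday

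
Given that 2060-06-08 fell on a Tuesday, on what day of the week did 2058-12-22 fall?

Sunday

Count forward from the earlier date (December 22, 2058) to the later (June 8, 2060):
December 2058: 31 − 22 = 9 days remain.
Then 17 full months totalling 517 days.
June 1–8, 2060: 8 days.
Total: 9 + 517 + 8 = 534 days.
534 mod 7 = 2, so 2 days before Tuesday is Sunday.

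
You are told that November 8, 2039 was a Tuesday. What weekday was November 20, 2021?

Count forward from the earlier date (November 20, 2021) to the later (November 8, 2039):
From November 20, 2021 to November 20, 2038: 17 years, of which 4 contain a Feb 29 — 13×365 + 4×366 = 6209 days.
November 2038: 30 − 20 = 10 days remain.
Then 11 full months totalling 335 days.
November 1–8, 2039: 8 days.
Residual: 353 days.
Total: 6562 days.
6562 mod 7 = 3, so 3 days before Tuesday is Saturday.

Saturday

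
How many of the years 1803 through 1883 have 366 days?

Years divisible by 4: 1804, 1808, …, 1880 — 20 in all.
No century exceptions apply. Count: 20.

20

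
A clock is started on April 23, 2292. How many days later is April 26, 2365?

26665

Day-of-year of April 23, 2292: 114.
Day-of-year of April 26, 2365: 116.
2292 has 366 days, so 366 − 114 = 252 days remain in 2292.
Full years 2293–2364: 55 common + 17 leap = 55×365 + 17×366 = 26297 days.
Total: 252 + 26297 + 116 = 26665 days.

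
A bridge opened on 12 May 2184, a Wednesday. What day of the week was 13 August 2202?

Day-of-year of May 12, 2184: 133.
Day-of-year of August 13, 2202: 225.
2184 has 366 days, so 366 − 133 = 233 days remain in 2184.
Full years 2185–2201: 14 common + 3 leap = 14×365 + 3×366 = 6208 days.
Total: 233 + 6208 + 225 = 6666 days.
6666 mod 7 = 2, so 2 days after Wednesday is Friday.

Friday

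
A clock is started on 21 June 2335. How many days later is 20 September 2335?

June 2335: 30 − 21 = 9 days remain.
Then July (31), August (31): 31 + 31 = 62 days.
September 1–20, 2335: 20 days.
Total: 9 + 62 + 20 = 91 days.

91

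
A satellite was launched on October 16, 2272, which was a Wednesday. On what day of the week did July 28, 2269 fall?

Wednesday

Count forward from the earlier date (July 28, 2269) to the later (October 16, 2272):
July 28, 2269 → July 28, 2270: 365 days.
July 28, 2270 → July 28, 2271: 365 days.
July 28, 2271 → July 28, 2272: 366 days (2272 is a leap year).
July 2272: 31 − 28 = 3 days remain.
Then August (31), September (30): 31 + 30 = 61 days.
October 1–16, 2272: 16 days.
Residual: 80 days.
Total: 1176 days.
1176 is a multiple of 7, so July 28, 2269 falls on the same weekday: Wednesday.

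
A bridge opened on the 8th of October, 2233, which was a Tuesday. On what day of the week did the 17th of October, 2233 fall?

Within October 2233: 17 − 8 = 9 days.
9 mod 7 = 2, so 2 days after Tuesday is Thursday.

Thursday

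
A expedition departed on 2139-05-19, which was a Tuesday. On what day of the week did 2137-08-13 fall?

Tuesday

Count forward from the earlier date (August 13, 2137) to the later (May 19, 2139):
August 13, 2137 → August 13, 2138: 365 days.
August 2138: 31 − 13 = 18 days remain.
Then September (30), October (31), November (30), December (31), January (31), February 2139 (28), March (31), April (30): 30 + 31 + 30 + 31 + 31 + 28 + 31 + 30 = 242 days.
May 1–19, 2139: 19 days.
Residual: 279 days.
Total: 644 days.
644 is a multiple of 7, so 2137-08-13 falls on the same weekday: Tuesday.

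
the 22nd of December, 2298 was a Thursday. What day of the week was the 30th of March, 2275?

Tuesday

Count forward from the earlier date (March 30, 2275) to the later (December 22, 2298):
From March 30, 2275 to March 30, 2298: 23 years, of which 6 contain a Feb 29 — 17×365 + 6×366 = 8401 days.
March 2298: 31 − 30 = 1 day remains.
Then April (30), May (31), June (30), July (31), August (31), September (30), October (31), November (30): 30 + 31 + 30 + 31 + 31 + 30 + 31 + 30 = 244 days.
December 1–22, 2298: 22 days.
Residual: 267 days.
Total: 8668 days.
8668 mod 7 = 2, so 2 days before Thursday is Tuesday.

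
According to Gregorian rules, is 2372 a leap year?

Yes

2372 is a leap year.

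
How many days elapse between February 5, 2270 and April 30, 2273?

February 5, 2270 → February 5, 2271: 365 days.
February 5, 2271 → February 5, 2272: 365 days.
February 5, 2272 → February 5, 2273: 366 days (2272 is a leap year).
February 2273: 28 − 5 = 23 days remain (2273 is not a leap year, so February has 28 days).
Then March (31): 31 days.
April 1–30, 2273: 30 days.
Residual: 84 days.
Total: 1180 days.

1180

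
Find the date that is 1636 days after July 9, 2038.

December 31, 2042

Count 1636 days after July 9, 2038:
Day-of-year of July 9, 2038: 190.
Day-of-year of December 31, 2042: 365.
2038 has 365 days, so 365 − 190 = 175 days remain in 2038.
Full years: 2039: 365; 2040: 366; 2041: 365. Sum = 1096.
Total: 175 + 1096 + 365 = 1636 days.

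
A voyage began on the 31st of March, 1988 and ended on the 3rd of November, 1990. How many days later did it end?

947

March 31, 1988 → March 31, 1989: 365 days.
March 31, 1989 → March 31, 1990: 365 days.
March 1990: 31 − 31 = 0 days remain.
Then April (30), May (31), June (30), July (31), August (31), September (30), October (31): 30 + 31 + 30 + 31 + 31 + 30 + 31 = 214 days.
November 1–3, 1990: 3 days.
Residual: 217 days.
Total: 947 days.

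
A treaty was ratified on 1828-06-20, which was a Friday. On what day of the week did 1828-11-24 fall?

June 1828: 30 − 20 = 10 days remain.
Then July (31), August (31), September (30), October (31): 31 + 31 + 30 + 31 = 123 days.
November 1–24, 1828: 24 days.
Total: 10 + 123 + 24 = 157 days.
157 mod 7 = 3, so 3 days after Friday is Monday.

Monday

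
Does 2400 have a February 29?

Yes

2400 is a leap year (divisible by 400).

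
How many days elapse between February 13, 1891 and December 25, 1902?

4332

From February 13, 1891 to February 13, 1902: 11 years, of which 2 contain a Feb 29 — 9×365 + 2×366 = 4017 days.
(1900 is not a leap year (divisible by 100 but not 400).)
February 1902: 28 − 13 = 15 days remain (1902 is not a leap year, so February has 28 days).
Then 9 full months totalling 275 days.
December 1–25, 1902: 25 days.
Residual: 315 days.
Total: 4332 days.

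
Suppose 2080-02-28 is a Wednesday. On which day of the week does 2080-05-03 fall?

February 2080: 29 − 28 = 1 day remains (2080 is a leap year, so February has 29 days).
Then March (31), April (30): 31 + 30 = 61 days.
May 1–3, 2080: 3 days.
Total: 1 + 61 + 3 = 65 days.
65 mod 7 = 2, so 2 days after Wednesday is Friday.

Friday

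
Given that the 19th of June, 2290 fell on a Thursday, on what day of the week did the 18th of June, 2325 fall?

From June 19, 2290 to June 19, 2324: 34 years, of which 8 contain a Feb 29 — 26×365 + 8×366 = 12418 days.
(2300 is not a leap year (divisible by 100 but not 400).)
June 2324: 30 − 19 = 11 days remain.
Then 11 full months totalling 335 days.
June 1–18, 2325: 18 days.
Residual: 364 days.
Total: 12782 days.
12782 is a multiple of 7, so the 18th of June, 2325 falls on the same weekday: Thursday.

Thursday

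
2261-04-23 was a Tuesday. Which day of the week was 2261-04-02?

Count forward from the earlier date (April 2, 2261) to the later (April 23, 2261):
Within April 2261: 23 − 2 = 21 days.
21 is a multiple of 7, so 2261-04-02 falls on the same weekday: Tuesday.

Tuesday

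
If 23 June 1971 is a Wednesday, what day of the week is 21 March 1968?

Thursday

Count forward from the earlier date (March 21, 1968) to the later (June 23, 1971):
Day-of-year of March 21, 1968: 81.
Day-of-year of June 23, 1971: 174.
1968 has 366 days, so 366 − 81 = 285 days remain in 1968.
Full years: 1969: 365; 1970: 365. Sum = 730.
Total: 285 + 730 + 174 = 1189 days.
1189 mod 7 = 6, so 6 days before Wednesday is Thursday.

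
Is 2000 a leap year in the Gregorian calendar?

Yes

2000 is a leap year (divisible by 400).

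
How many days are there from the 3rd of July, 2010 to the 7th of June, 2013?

1070

Day-of-year of July 3, 2010: 184.
Day-of-year of June 7, 2013: 158.
2010 has 365 days, so 365 − 184 = 181 days remain in 2010.
Full years: 2011: 365; 2012: 366. Sum = 731.
Total: 181 + 731 + 158 = 1070 days.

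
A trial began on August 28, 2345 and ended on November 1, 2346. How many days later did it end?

August 28, 2345 → August 28, 2346: 365 days.
August 2346: 31 − 28 = 3 days remain.
Then September (30), October (31): 30 + 31 = 61 days.
November 1, 2346: 1 day.
Residual: 65 days.
Total: 430 days.

430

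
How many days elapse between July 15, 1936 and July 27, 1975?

14256

From July 15, 1936 to July 15, 1975: 39 years, of which 9 contain a Feb 29 — 30×365 + 9×366 = 14244 days.
Within July 1975: 27 − 15 = 12 days.
Total: 14256 days.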